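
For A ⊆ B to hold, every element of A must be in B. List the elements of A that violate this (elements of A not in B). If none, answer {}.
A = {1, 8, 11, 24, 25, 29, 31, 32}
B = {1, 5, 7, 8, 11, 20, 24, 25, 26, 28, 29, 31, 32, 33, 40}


Set A = {1, 8, 11, 24, 25, 29, 31, 32}
Set B = {1, 5, 7, 8, 11, 20, 24, 25, 26, 28, 29, 31, 32, 33, 40}
Check each element of A against B:
1 ∈ B, 8 ∈ B, 11 ∈ B, 24 ∈ B, 25 ∈ B, 29 ∈ B, 31 ∈ B, 32 ∈ B
Elements of A not in B: {}

{}


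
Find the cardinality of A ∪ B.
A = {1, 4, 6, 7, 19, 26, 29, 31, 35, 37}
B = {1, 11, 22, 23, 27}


Set A = {1, 4, 6, 7, 19, 26, 29, 31, 35, 37}, |A| = 10
Set B = {1, 11, 22, 23, 27}, |B| = 5
A ∩ B = {1}, |A ∩ B| = 1
|A ∪ B| = |A| + |B| - |A ∩ B| = 10 + 5 - 1 = 14

14


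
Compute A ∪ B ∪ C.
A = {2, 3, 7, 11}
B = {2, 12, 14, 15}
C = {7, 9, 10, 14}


Set A = {2, 3, 7, 11}
Set B = {2, 12, 14, 15}
Set C = {7, 9, 10, 14}
First, A ∪ B = {2, 3, 7, 11, 12, 14, 15}
Then, (A ∪ B) ∪ C = {2, 3, 7, 9, 10, 11, 12, 14, 15}

{2, 3, 7, 9, 10, 11, 12, 14, 15}


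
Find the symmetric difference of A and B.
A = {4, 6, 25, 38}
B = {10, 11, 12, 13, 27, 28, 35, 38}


Set A = {4, 6, 25, 38}
Set B = {10, 11, 12, 13, 27, 28, 35, 38}
A △ B = (A \ B) ∪ (B \ A)
Elements in A but not B: {4, 6, 25}
Elements in B but not A: {10, 11, 12, 13, 27, 28, 35}
A △ B = {4, 6, 10, 11, 12, 13, 25, 27, 28, 35}

{4, 6, 10, 11, 12, 13, 25, 27, 28, 35}


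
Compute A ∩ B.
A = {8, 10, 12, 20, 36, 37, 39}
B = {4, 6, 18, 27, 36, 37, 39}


Set A = {8, 10, 12, 20, 36, 37, 39}
Set B = {4, 6, 18, 27, 36, 37, 39}
A ∩ B includes only elements in both sets.
Check each element of A against B:
8 ✗, 10 ✗, 12 ✗, 20 ✗, 36 ✓, 37 ✓, 39 ✓
A ∩ B = {36, 37, 39}

{36, 37, 39}


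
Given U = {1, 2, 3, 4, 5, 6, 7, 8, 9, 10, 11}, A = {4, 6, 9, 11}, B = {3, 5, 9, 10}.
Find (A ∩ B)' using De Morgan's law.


U = {1, 2, 3, 4, 5, 6, 7, 8, 9, 10, 11}
A = {4, 6, 9, 11}, B = {3, 5, 9, 10}
A ∩ B = {9}
(A ∩ B)' = U \ (A ∩ B) = {1, 2, 3, 4, 5, 6, 7, 8, 10, 11}
Verification via A' ∪ B': A' = {1, 2, 3, 5, 7, 8, 10}, B' = {1, 2, 4, 6, 7, 8, 11}
A' ∪ B' = {1, 2, 3, 4, 5, 6, 7, 8, 10, 11} ✓

{1, 2, 3, 4, 5, 6, 7, 8, 10, 11}


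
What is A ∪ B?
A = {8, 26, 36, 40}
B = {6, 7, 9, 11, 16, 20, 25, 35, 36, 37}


Set A = {8, 26, 36, 40}
Set B = {6, 7, 9, 11, 16, 20, 25, 35, 36, 37}
A ∪ B includes all elements in either set.
Elements from A: {8, 26, 36, 40}
Elements from B not already included: {6, 7, 9, 11, 16, 20, 25, 35, 37}
A ∪ B = {6, 7, 8, 9, 11, 16, 20, 25, 26, 35, 36, 37, 40}

{6, 7, 8, 9, 11, 16, 20, 25, 26, 35, 36, 37, 40}


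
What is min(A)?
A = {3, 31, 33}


Set A = {3, 31, 33}
Elements in ascending order: 3, 31, 33
The smallest element is 3.

3


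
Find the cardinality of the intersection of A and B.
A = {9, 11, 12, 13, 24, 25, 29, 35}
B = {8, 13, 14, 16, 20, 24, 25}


Set A = {9, 11, 12, 13, 24, 25, 29, 35}
Set B = {8, 13, 14, 16, 20, 24, 25}
A ∩ B = {13, 24, 25}
|A ∩ B| = 3

3


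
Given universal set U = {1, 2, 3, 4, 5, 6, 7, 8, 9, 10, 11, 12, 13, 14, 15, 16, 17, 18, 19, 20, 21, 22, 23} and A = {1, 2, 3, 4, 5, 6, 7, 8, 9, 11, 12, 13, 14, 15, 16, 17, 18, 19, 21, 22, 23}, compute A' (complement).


Universal set U = {1, 2, 3, 4, 5, 6, 7, 8, 9, 10, 11, 12, 13, 14, 15, 16, 17, 18, 19, 20, 21, 22, 23}
Set A = {1, 2, 3, 4, 5, 6, 7, 8, 9, 11, 12, 13, 14, 15, 16, 17, 18, 19, 21, 22, 23}
A' = U \ A = elements in U but not in A
Checking each element of U:
1 (in A, exclude), 2 (in A, exclude), 3 (in A, exclude), 4 (in A, exclude), 5 (in A, exclude), 6 (in A, exclude), 7 (in A, exclude), 8 (in A, exclude), 9 (in A, exclude), 10 (not in A, include), 11 (in A, exclude), 12 (in A, exclude), 13 (in A, exclude), 14 (in A, exclude), 15 (in A, exclude), 16 (in A, exclude), 17 (in A, exclude), 18 (in A, exclude), 19 (in A, exclude), 20 (not in A, include), 21 (in A, exclude), 22 (in A, exclude), 23 (in A, exclude)
A' = {10, 20}

{10, 20}


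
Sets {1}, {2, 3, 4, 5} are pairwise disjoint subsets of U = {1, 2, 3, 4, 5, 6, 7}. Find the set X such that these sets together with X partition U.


U = {1, 2, 3, 4, 5, 6, 7}
Shown blocks: {1}, {2, 3, 4, 5}
A partition's blocks are pairwise disjoint and cover U, so the missing block = U \ (union of shown blocks).
Union of shown blocks: {1, 2, 3, 4, 5}
Missing block = U \ (union) = {6, 7}

{6, 7}


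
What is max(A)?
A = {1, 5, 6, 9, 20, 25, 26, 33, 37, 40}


Set A = {1, 5, 6, 9, 20, 25, 26, 33, 37, 40}
Elements in ascending order: 1, 5, 6, 9, 20, 25, 26, 33, 37, 40
The largest element is 40.

40


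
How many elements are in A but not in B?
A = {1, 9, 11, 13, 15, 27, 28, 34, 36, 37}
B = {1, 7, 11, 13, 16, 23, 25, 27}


Set A = {1, 9, 11, 13, 15, 27, 28, 34, 36, 37}
Set B = {1, 7, 11, 13, 16, 23, 25, 27}
A \ B = {9, 15, 28, 34, 36, 37}
|A \ B| = 6

6


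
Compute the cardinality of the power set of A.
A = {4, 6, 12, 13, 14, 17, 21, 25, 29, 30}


Set A = {4, 6, 12, 13, 14, 17, 21, 25, 29, 30}
|A| = 10
The power set P(A) contains all subsets of A.
|P(A)| = 2^|A| = 2^10 = 1024

1024


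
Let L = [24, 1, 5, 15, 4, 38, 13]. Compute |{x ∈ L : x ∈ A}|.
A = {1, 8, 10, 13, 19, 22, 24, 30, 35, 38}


Set A = {1, 8, 10, 13, 19, 22, 24, 30, 35, 38}
Candidates: [24, 1, 5, 15, 4, 38, 13]
Check each candidate:
24 ∈ A, 1 ∈ A, 5 ∉ A, 15 ∉ A, 4 ∉ A, 38 ∈ A, 13 ∈ A
Count of candidates in A: 4

4


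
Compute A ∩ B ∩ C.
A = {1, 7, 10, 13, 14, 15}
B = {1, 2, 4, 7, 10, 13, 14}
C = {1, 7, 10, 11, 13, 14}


Set A = {1, 7, 10, 13, 14, 15}
Set B = {1, 2, 4, 7, 10, 13, 14}
Set C = {1, 7, 10, 11, 13, 14}
First, A ∩ B = {1, 7, 10, 13, 14}
Then, (A ∩ B) ∩ C = {1, 7, 10, 13, 14}

{1, 7, 10, 13, 14}


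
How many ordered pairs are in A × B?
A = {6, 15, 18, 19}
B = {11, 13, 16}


Set A = {6, 15, 18, 19} has 4 elements.
Set B = {11, 13, 16} has 3 elements.
|A × B| = |A| × |B| = 4 × 3 = 12

12


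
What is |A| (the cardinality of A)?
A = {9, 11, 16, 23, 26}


Set A = {9, 11, 16, 23, 26}
Listing elements: 9, 11, 16, 23, 26
Counting: 5 elements
|A| = 5

5


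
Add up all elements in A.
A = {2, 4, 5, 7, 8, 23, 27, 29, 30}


Set A = {2, 4, 5, 7, 8, 23, 27, 29, 30}
Sum = 2 + 4 + 5 + 7 + 8 + 23 + 27 + 29 + 30 = 135

135


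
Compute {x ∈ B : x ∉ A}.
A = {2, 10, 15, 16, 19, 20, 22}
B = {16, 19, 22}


Set A = {2, 10, 15, 16, 19, 20, 22}
Set B = {16, 19, 22}
Check each element of B against A:
16 ∈ A, 19 ∈ A, 22 ∈ A
Elements of B not in A: {}

{}


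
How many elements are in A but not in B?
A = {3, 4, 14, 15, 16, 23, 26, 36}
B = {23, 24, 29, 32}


Set A = {3, 4, 14, 15, 16, 23, 26, 36}
Set B = {23, 24, 29, 32}
A \ B = {3, 4, 14, 15, 16, 26, 36}
|A \ B| = 7

7


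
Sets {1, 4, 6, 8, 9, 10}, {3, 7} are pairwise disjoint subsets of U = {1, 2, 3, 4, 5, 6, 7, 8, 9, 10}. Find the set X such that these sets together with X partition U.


U = {1, 2, 3, 4, 5, 6, 7, 8, 9, 10}
Shown blocks: {1, 4, 6, 8, 9, 10}, {3, 7}
A partition's blocks are pairwise disjoint and cover U, so the missing block = U \ (union of shown blocks).
Union of shown blocks: {1, 3, 4, 6, 7, 8, 9, 10}
Missing block = U \ (union) = {2, 5}

{2, 5}


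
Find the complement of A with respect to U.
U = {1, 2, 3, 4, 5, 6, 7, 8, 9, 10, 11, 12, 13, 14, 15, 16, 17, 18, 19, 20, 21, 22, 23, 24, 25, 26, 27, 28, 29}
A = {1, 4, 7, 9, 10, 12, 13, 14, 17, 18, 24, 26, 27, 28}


Universal set U = {1, 2, 3, 4, 5, 6, 7, 8, 9, 10, 11, 12, 13, 14, 15, 16, 17, 18, 19, 20, 21, 22, 23, 24, 25, 26, 27, 28, 29}
Set A = {1, 4, 7, 9, 10, 12, 13, 14, 17, 18, 24, 26, 27, 28}
A' = U \ A = elements in U but not in A
Checking each element of U:
1 (in A, exclude), 2 (not in A, include), 3 (not in A, include), 4 (in A, exclude), 5 (not in A, include), 6 (not in A, include), 7 (in A, exclude), 8 (not in A, include), 9 (in A, exclude), 10 (in A, exclude), 11 (not in A, include), 12 (in A, exclude), 13 (in A, exclude), 14 (in A, exclude), 15 (not in A, include), 16 (not in A, include), 17 (in A, exclude), 18 (in A, exclude), 19 (not in A, include), 20 (not in A, include), 21 (not in A, include), 22 (not in A, include), 23 (not in A, include), 24 (in A, exclude), 25 (not in A, include), 26 (in A, exclude), 27 (in A, exclude), 28 (in A, exclude), 29 (not in A, include)
A' = {2, 3, 5, 6, 8, 11, 15, 16, 19, 20, 21, 22, 23, 25, 29}

{2, 3, 5, 6, 8, 11, 15, 16, 19, 20, 21, 22, 23, 25, 29}


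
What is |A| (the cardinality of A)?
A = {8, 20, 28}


Set A = {8, 20, 28}
Listing elements: 8, 20, 28
Counting: 3 elements
|A| = 3

3


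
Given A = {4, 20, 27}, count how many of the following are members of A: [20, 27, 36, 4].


Set A = {4, 20, 27}
Candidates: [20, 27, 36, 4]
Check each candidate:
20 ∈ A, 27 ∈ A, 36 ∉ A, 4 ∈ A
Count of candidates in A: 3

3


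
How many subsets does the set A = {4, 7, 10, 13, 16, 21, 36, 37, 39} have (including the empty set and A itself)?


Set A = {4, 7, 10, 13, 16, 21, 36, 37, 39}
|A| = 9
The power set P(A) contains all subsets of A.
|P(A)| = 2^|A| = 2^9 = 512

512


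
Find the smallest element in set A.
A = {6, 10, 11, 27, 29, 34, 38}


Set A = {6, 10, 11, 27, 29, 34, 38}
Elements in ascending order: 6, 10, 11, 27, 29, 34, 38
The smallest element is 6.

6


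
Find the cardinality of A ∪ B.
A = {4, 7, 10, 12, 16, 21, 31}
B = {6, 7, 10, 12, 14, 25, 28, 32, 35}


Set A = {4, 7, 10, 12, 16, 21, 31}, |A| = 7
Set B = {6, 7, 10, 12, 14, 25, 28, 32, 35}, |B| = 9
A ∩ B = {7, 10, 12}, |A ∩ B| = 3
|A ∪ B| = |A| + |B| - |A ∩ B| = 7 + 9 - 3 = 13

13


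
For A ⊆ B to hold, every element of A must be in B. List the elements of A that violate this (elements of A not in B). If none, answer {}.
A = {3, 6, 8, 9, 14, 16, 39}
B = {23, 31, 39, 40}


Set A = {3, 6, 8, 9, 14, 16, 39}
Set B = {23, 31, 39, 40}
Check each element of A against B:
3 ∉ B (include), 6 ∉ B (include), 8 ∉ B (include), 9 ∉ B (include), 14 ∉ B (include), 16 ∉ B (include), 39 ∈ B
Elements of A not in B: {3, 6, 8, 9, 14, 16}

{3, 6, 8, 9, 14, 16}


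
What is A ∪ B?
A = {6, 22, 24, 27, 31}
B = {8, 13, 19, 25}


Set A = {6, 22, 24, 27, 31}
Set B = {8, 13, 19, 25}
A ∪ B includes all elements in either set.
Elements from A: {6, 22, 24, 27, 31}
Elements from B not already included: {8, 13, 19, 25}
A ∪ B = {6, 8, 13, 19, 22, 24, 25, 27, 31}

{6, 8, 13, 19, 22, 24, 25, 27, 31}


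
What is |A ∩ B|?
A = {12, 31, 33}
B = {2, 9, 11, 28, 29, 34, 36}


Set A = {12, 31, 33}
Set B = {2, 9, 11, 28, 29, 34, 36}
A ∩ B = {}
|A ∩ B| = 0

0


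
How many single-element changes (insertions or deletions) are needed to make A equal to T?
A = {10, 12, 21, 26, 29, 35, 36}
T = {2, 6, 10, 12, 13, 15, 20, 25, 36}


Set A = {10, 12, 21, 26, 29, 35, 36}
Set T = {2, 6, 10, 12, 13, 15, 20, 25, 36}
Elements to remove from A (in A, not in T): {21, 26, 29, 35} → 4 removals
Elements to add to A (in T, not in A): {2, 6, 13, 15, 20, 25} → 6 additions
Total edits = 4 + 6 = 10

10


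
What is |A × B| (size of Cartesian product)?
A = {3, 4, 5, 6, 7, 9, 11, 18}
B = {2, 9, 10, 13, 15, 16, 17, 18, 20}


Set A = {3, 4, 5, 6, 7, 9, 11, 18} has 8 elements.
Set B = {2, 9, 10, 13, 15, 16, 17, 18, 20} has 9 elements.
|A × B| = |A| × |B| = 8 × 9 = 72

72


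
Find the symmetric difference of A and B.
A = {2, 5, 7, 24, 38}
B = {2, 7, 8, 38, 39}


Set A = {2, 5, 7, 24, 38}
Set B = {2, 7, 8, 38, 39}
A △ B = (A \ B) ∪ (B \ A)
Elements in A but not B: {5, 24}
Elements in B but not A: {8, 39}
A △ B = {5, 8, 24, 39}

{5, 8, 24, 39}


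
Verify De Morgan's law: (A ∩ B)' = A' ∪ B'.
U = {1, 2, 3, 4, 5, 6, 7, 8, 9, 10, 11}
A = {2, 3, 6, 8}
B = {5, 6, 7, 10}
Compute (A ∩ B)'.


U = {1, 2, 3, 4, 5, 6, 7, 8, 9, 10, 11}
A = {2, 3, 6, 8}, B = {5, 6, 7, 10}
A ∩ B = {6}
(A ∩ B)' = U \ (A ∩ B) = {1, 2, 3, 4, 5, 7, 8, 9, 10, 11}
Verification via A' ∪ B': A' = {1, 4, 5, 7, 9, 10, 11}, B' = {1, 2, 3, 4, 8, 9, 11}
A' ∪ B' = {1, 2, 3, 4, 5, 7, 8, 9, 10, 11} ✓

{1, 2, 3, 4, 5, 7, 8, 9, 10, 11}


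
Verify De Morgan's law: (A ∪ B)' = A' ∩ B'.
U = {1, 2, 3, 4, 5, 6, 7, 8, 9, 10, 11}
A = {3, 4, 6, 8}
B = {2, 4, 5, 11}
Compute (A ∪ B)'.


U = {1, 2, 3, 4, 5, 6, 7, 8, 9, 10, 11}
A = {3, 4, 6, 8}, B = {2, 4, 5, 11}
A ∪ B = {2, 3, 4, 5, 6, 8, 11}
(A ∪ B)' = U \ (A ∪ B) = {1, 7, 9, 10}
Verification via A' ∩ B': A' = {1, 2, 5, 7, 9, 10, 11}, B' = {1, 3, 6, 7, 8, 9, 10}
A' ∩ B' = {1, 7, 9, 10} ✓

{1, 7, 9, 10}


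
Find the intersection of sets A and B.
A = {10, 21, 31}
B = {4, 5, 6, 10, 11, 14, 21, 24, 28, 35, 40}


Set A = {10, 21, 31}
Set B = {4, 5, 6, 10, 11, 14, 21, 24, 28, 35, 40}
A ∩ B includes only elements in both sets.
Check each element of A against B:
10 ✓, 21 ✓, 31 ✗
A ∩ B = {10, 21}

{10, 21}


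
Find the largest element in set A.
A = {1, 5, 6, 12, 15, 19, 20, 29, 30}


Set A = {1, 5, 6, 12, 15, 19, 20, 29, 30}
Elements in ascending order: 1, 5, 6, 12, 15, 19, 20, 29, 30
The largest element is 30.

30


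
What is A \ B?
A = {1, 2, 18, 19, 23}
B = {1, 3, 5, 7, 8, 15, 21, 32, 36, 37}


Set A = {1, 2, 18, 19, 23}
Set B = {1, 3, 5, 7, 8, 15, 21, 32, 36, 37}
A \ B includes elements in A that are not in B.
Check each element of A:
1 (in B, remove), 2 (not in B, keep), 18 (not in B, keep), 19 (not in B, keep), 23 (not in B, keep)
A \ B = {2, 18, 19, 23}

{2, 18, 19, 23}


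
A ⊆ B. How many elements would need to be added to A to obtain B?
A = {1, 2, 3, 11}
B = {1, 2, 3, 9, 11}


Set A = {1, 2, 3, 11}, |A| = 4
Set B = {1, 2, 3, 9, 11}, |B| = 5
Since A ⊆ B: B \ A = {9}
|B| - |A| = 5 - 4 = 1

1


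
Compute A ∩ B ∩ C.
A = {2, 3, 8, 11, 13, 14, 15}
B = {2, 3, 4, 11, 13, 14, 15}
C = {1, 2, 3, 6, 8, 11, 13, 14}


Set A = {2, 3, 8, 11, 13, 14, 15}
Set B = {2, 3, 4, 11, 13, 14, 15}
Set C = {1, 2, 3, 6, 8, 11, 13, 14}
First, A ∩ B = {2, 3, 11, 13, 14, 15}
Then, (A ∩ B) ∩ C = {2, 3, 11, 13, 14}

{2, 3, 11, 13, 14}


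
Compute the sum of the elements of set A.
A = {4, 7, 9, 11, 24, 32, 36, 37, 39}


Set A = {4, 7, 9, 11, 24, 32, 36, 37, 39}
Sum = 4 + 7 + 9 + 11 + 24 + 32 + 36 + 37 + 39 = 199

199


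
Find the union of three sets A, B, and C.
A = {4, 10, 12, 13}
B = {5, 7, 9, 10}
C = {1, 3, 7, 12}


Set A = {4, 10, 12, 13}
Set B = {5, 7, 9, 10}
Set C = {1, 3, 7, 12}
First, A ∪ B = {4, 5, 7, 9, 10, 12, 13}
Then, (A ∪ B) ∪ C = {1, 3, 4, 5, 7, 9, 10, 12, 13}

{1, 3, 4, 5, 7, 9, 10, 12, 13}


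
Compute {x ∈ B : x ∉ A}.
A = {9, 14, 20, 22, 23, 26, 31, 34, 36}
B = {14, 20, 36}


Set A = {9, 14, 20, 22, 23, 26, 31, 34, 36}
Set B = {14, 20, 36}
Check each element of B against A:
14 ∈ A, 20 ∈ A, 36 ∈ A
Elements of B not in A: {}

{}


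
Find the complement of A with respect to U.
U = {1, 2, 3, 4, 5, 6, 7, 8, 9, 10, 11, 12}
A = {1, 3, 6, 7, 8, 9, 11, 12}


Universal set U = {1, 2, 3, 4, 5, 6, 7, 8, 9, 10, 11, 12}
Set A = {1, 3, 6, 7, 8, 9, 11, 12}
A' = U \ A = elements in U but not in A
Checking each element of U:
1 (in A, exclude), 2 (not in A, include), 3 (in A, exclude), 4 (not in A, include), 5 (not in A, include), 6 (in A, exclude), 7 (in A, exclude), 8 (in A, exclude), 9 (in A, exclude), 10 (not in A, include), 11 (in A, exclude), 12 (in A, exclude)
A' = {2, 4, 5, 10}

{2, 4, 5, 10}


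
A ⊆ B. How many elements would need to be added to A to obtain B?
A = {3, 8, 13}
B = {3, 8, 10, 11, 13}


Set A = {3, 8, 13}, |A| = 3
Set B = {3, 8, 10, 11, 13}, |B| = 5
Since A ⊆ B: B \ A = {10, 11}
|B| - |A| = 5 - 3 = 2

2


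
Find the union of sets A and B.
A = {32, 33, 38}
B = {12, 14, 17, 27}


Set A = {32, 33, 38}
Set B = {12, 14, 17, 27}
A ∪ B includes all elements in either set.
Elements from A: {32, 33, 38}
Elements from B not already included: {12, 14, 17, 27}
A ∪ B = {12, 14, 17, 27, 32, 33, 38}

{12, 14, 17, 27, 32, 33, 38}


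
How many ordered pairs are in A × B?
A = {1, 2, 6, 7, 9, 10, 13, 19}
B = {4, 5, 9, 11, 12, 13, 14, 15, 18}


Set A = {1, 2, 6, 7, 9, 10, 13, 19} has 8 elements.
Set B = {4, 5, 9, 11, 12, 13, 14, 15, 18} has 9 elements.
|A × B| = |A| × |B| = 8 × 9 = 72

72


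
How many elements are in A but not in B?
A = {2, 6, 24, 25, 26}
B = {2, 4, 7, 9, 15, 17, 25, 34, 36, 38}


Set A = {2, 6, 24, 25, 26}
Set B = {2, 4, 7, 9, 15, 17, 25, 34, 36, 38}
A \ B = {6, 24, 26}
|A \ B| = 3

3


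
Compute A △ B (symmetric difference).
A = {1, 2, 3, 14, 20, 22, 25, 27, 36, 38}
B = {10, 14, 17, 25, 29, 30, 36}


Set A = {1, 2, 3, 14, 20, 22, 25, 27, 36, 38}
Set B = {10, 14, 17, 25, 29, 30, 36}
A △ B = (A \ B) ∪ (B \ A)
Elements in A but not B: {1, 2, 3, 20, 22, 27, 38}
Elements in B but not A: {10, 17, 29, 30}
A △ B = {1, 2, 3, 10, 17, 20, 22, 27, 29, 30, 38}

{1, 2, 3, 10, 17, 20, 22, 27, 29, 30, 38}


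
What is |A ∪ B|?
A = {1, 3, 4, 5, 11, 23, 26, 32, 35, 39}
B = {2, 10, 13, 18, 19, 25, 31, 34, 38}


Set A = {1, 3, 4, 5, 11, 23, 26, 32, 35, 39}, |A| = 10
Set B = {2, 10, 13, 18, 19, 25, 31, 34, 38}, |B| = 9
A ∩ B = {}, |A ∩ B| = 0
|A ∪ B| = |A| + |B| - |A ∩ B| = 10 + 9 - 0 = 19

19


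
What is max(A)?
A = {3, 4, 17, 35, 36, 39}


Set A = {3, 4, 17, 35, 36, 39}
Elements in ascending order: 3, 4, 17, 35, 36, 39
The largest element is 39.

39


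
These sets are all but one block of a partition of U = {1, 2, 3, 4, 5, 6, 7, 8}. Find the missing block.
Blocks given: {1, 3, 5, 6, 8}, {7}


U = {1, 2, 3, 4, 5, 6, 7, 8}
Shown blocks: {1, 3, 5, 6, 8}, {7}
A partition's blocks are pairwise disjoint and cover U, so the missing block = U \ (union of shown blocks).
Union of shown blocks: {1, 3, 5, 6, 7, 8}
Missing block = U \ (union) = {2, 4}

{2, 4}


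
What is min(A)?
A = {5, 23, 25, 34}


Set A = {5, 23, 25, 34}
Elements in ascending order: 5, 23, 25, 34
The smallest element is 5.

5


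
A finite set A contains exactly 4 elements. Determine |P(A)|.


The set has 4 elements.
The power set contains all possible subsets.
|P(A)| = 2^|A| = 2^4 = 16

16


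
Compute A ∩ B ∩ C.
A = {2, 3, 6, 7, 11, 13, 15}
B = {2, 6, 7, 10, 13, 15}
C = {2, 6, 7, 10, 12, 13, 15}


Set A = {2, 3, 6, 7, 11, 13, 15}
Set B = {2, 6, 7, 10, 13, 15}
Set C = {2, 6, 7, 10, 12, 13, 15}
First, A ∩ B = {2, 6, 7, 13, 15}
Then, (A ∩ B) ∩ C = {2, 6, 7, 13, 15}

{2, 6, 7, 13, 15}


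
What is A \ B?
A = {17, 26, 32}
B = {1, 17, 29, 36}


Set A = {17, 26, 32}
Set B = {1, 17, 29, 36}
A \ B includes elements in A that are not in B.
Check each element of A:
17 (in B, remove), 26 (not in B, keep), 32 (not in B, keep)
A \ B = {26, 32}

{26, 32}


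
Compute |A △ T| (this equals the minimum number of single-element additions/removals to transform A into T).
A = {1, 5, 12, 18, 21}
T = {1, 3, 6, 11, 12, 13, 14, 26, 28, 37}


Set A = {1, 5, 12, 18, 21}
Set T = {1, 3, 6, 11, 12, 13, 14, 26, 28, 37}
Elements to remove from A (in A, not in T): {5, 18, 21} → 3 removals
Elements to add to A (in T, not in A): {3, 6, 11, 13, 14, 26, 28, 37} → 8 additions
Total edits = 3 + 8 = 11

11


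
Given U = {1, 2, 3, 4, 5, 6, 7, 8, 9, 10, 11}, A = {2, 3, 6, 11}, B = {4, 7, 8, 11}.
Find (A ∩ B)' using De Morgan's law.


U = {1, 2, 3, 4, 5, 6, 7, 8, 9, 10, 11}
A = {2, 3, 6, 11}, B = {4, 7, 8, 11}
A ∩ B = {11}
(A ∩ B)' = U \ (A ∩ B) = {1, 2, 3, 4, 5, 6, 7, 8, 9, 10}
Verification via A' ∪ B': A' = {1, 4, 5, 7, 8, 9, 10}, B' = {1, 2, 3, 5, 6, 9, 10}
A' ∪ B' = {1, 2, 3, 4, 5, 6, 7, 8, 9, 10} ✓

{1, 2, 3, 4, 5, 6, 7, 8, 9, 10}


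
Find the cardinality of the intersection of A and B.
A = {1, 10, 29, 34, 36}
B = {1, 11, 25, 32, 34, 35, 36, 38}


Set A = {1, 10, 29, 34, 36}
Set B = {1, 11, 25, 32, 34, 35, 36, 38}
A ∩ B = {1, 34, 36}
|A ∩ B| = 3

3


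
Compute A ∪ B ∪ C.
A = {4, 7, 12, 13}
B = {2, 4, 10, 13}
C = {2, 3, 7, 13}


Set A = {4, 7, 12, 13}
Set B = {2, 4, 10, 13}
Set C = {2, 3, 7, 13}
First, A ∪ B = {2, 4, 7, 10, 12, 13}
Then, (A ∪ B) ∪ C = {2, 3, 4, 7, 10, 12, 13}

{2, 3, 4, 7, 10, 12, 13}


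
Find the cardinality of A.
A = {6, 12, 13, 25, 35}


Set A = {6, 12, 13, 25, 35}
Listing elements: 6, 12, 13, 25, 35
Counting: 5 elements
|A| = 5

5


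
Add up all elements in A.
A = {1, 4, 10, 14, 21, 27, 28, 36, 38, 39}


Set A = {1, 4, 10, 14, 21, 27, 28, 36, 38, 39}
Sum = 1 + 4 + 10 + 14 + 21 + 27 + 28 + 36 + 38 + 39 = 218

218


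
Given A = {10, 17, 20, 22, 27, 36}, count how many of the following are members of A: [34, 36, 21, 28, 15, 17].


Set A = {10, 17, 20, 22, 27, 36}
Candidates: [34, 36, 21, 28, 15, 17]
Check each candidate:
34 ∉ A, 36 ∈ A, 21 ∉ A, 28 ∉ A, 15 ∉ A, 17 ∈ A
Count of candidates in A: 2

2


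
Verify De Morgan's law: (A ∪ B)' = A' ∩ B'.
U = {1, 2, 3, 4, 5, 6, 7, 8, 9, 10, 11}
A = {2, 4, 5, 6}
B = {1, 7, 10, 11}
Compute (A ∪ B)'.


U = {1, 2, 3, 4, 5, 6, 7, 8, 9, 10, 11}
A = {2, 4, 5, 6}, B = {1, 7, 10, 11}
A ∪ B = {1, 2, 4, 5, 6, 7, 10, 11}
(A ∪ B)' = U \ (A ∪ B) = {3, 8, 9}
Verification via A' ∩ B': A' = {1, 3, 7, 8, 9, 10, 11}, B' = {2, 3, 4, 5, 6, 8, 9}
A' ∩ B' = {3, 8, 9} ✓

{3, 8, 9}


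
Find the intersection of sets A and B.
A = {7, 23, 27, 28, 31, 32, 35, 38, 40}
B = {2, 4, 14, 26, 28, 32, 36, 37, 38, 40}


Set A = {7, 23, 27, 28, 31, 32, 35, 38, 40}
Set B = {2, 4, 14, 26, 28, 32, 36, 37, 38, 40}
A ∩ B includes only elements in both sets.
Check each element of A against B:
7 ✗, 23 ✗, 27 ✗, 28 ✓, 31 ✗, 32 ✓, 35 ✗, 38 ✓, 40 ✓
A ∩ B = {28, 32, 38, 40}

{28, 32, 38, 40}


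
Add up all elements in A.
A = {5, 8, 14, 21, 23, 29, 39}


Set A = {5, 8, 14, 21, 23, 29, 39}
Sum = 5 + 8 + 14 + 21 + 23 + 29 + 39 = 139

139


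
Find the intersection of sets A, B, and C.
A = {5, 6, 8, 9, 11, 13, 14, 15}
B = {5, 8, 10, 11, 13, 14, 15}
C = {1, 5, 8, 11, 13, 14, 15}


Set A = {5, 6, 8, 9, 11, 13, 14, 15}
Set B = {5, 8, 10, 11, 13, 14, 15}
Set C = {1, 5, 8, 11, 13, 14, 15}
First, A ∩ B = {5, 8, 11, 13, 14, 15}
Then, (A ∩ B) ∩ C = {5, 8, 11, 13, 14, 15}

{5, 8, 11, 13, 14, 15}


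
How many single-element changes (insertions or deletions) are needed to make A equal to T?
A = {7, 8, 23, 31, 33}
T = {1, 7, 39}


Set A = {7, 8, 23, 31, 33}
Set T = {1, 7, 39}
Elements to remove from A (in A, not in T): {8, 23, 31, 33} → 4 removals
Elements to add to A (in T, not in A): {1, 39} → 2 additions
Total edits = 4 + 2 = 6

6


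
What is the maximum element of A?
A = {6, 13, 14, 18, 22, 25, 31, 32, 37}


Set A = {6, 13, 14, 18, 22, 25, 31, 32, 37}
Elements in ascending order: 6, 13, 14, 18, 22, 25, 31, 32, 37
The largest element is 37.

37


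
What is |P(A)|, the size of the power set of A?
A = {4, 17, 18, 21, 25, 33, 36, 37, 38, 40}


Set A = {4, 17, 18, 21, 25, 33, 36, 37, 38, 40}
|A| = 10
The power set P(A) contains all subsets of A.
|P(A)| = 2^|A| = 2^10 = 1024

1024


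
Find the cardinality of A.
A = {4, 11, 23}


Set A = {4, 11, 23}
Listing elements: 4, 11, 23
Counting: 3 elements
|A| = 3

3


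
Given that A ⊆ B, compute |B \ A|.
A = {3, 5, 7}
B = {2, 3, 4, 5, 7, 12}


Set A = {3, 5, 7}, |A| = 3
Set B = {2, 3, 4, 5, 7, 12}, |B| = 6
Since A ⊆ B: B \ A = {2, 4, 12}
|B| - |A| = 6 - 3 = 3

3


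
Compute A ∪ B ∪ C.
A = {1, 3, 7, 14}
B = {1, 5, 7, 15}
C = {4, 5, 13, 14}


Set A = {1, 3, 7, 14}
Set B = {1, 5, 7, 15}
Set C = {4, 5, 13, 14}
First, A ∪ B = {1, 3, 5, 7, 14, 15}
Then, (A ∪ B) ∪ C = {1, 3, 4, 5, 7, 13, 14, 15}

{1, 3, 4, 5, 7, 13, 14, 15}


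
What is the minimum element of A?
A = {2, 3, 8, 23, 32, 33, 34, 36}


Set A = {2, 3, 8, 23, 32, 33, 34, 36}
Elements in ascending order: 2, 3, 8, 23, 32, 33, 34, 36
The smallest element is 2.

2


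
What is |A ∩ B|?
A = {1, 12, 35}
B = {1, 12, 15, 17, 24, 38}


Set A = {1, 12, 35}
Set B = {1, 12, 15, 17, 24, 38}
A ∩ B = {1, 12}
|A ∩ B| = 2

2


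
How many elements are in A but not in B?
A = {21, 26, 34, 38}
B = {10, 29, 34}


Set A = {21, 26, 34, 38}
Set B = {10, 29, 34}
A \ B = {21, 26, 38}
|A \ B| = 3

3


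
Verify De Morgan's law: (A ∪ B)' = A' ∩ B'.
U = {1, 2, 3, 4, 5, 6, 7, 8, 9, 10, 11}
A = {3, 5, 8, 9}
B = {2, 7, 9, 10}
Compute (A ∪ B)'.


U = {1, 2, 3, 4, 5, 6, 7, 8, 9, 10, 11}
A = {3, 5, 8, 9}, B = {2, 7, 9, 10}
A ∪ B = {2, 3, 5, 7, 8, 9, 10}
(A ∪ B)' = U \ (A ∪ B) = {1, 4, 6, 11}
Verification via A' ∩ B': A' = {1, 2, 4, 6, 7, 10, 11}, B' = {1, 3, 4, 5, 6, 8, 11}
A' ∩ B' = {1, 4, 6, 11} ✓

{1, 4, 6, 11}


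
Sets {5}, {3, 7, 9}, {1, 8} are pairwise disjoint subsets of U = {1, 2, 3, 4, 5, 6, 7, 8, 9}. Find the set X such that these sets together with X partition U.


U = {1, 2, 3, 4, 5, 6, 7, 8, 9}
Shown blocks: {5}, {3, 7, 9}, {1, 8}
A partition's blocks are pairwise disjoint and cover U, so the missing block = U \ (union of shown blocks).
Union of shown blocks: {1, 3, 5, 7, 8, 9}
Missing block = U \ (union) = {2, 4, 6}

{2, 4, 6}


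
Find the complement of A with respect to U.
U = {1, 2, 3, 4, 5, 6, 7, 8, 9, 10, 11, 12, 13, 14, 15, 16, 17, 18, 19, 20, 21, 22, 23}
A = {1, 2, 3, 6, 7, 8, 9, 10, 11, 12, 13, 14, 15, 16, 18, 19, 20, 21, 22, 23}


Universal set U = {1, 2, 3, 4, 5, 6, 7, 8, 9, 10, 11, 12, 13, 14, 15, 16, 17, 18, 19, 20, 21, 22, 23}
Set A = {1, 2, 3, 6, 7, 8, 9, 10, 11, 12, 13, 14, 15, 16, 18, 19, 20, 21, 22, 23}
A' = U \ A = elements in U but not in A
Checking each element of U:
1 (in A, exclude), 2 (in A, exclude), 3 (in A, exclude), 4 (not in A, include), 5 (not in A, include), 6 (in A, exclude), 7 (in A, exclude), 8 (in A, exclude), 9 (in A, exclude), 10 (in A, exclude), 11 (in A, exclude), 12 (in A, exclude), 13 (in A, exclude), 14 (in A, exclude), 15 (in A, exclude), 16 (in A, exclude), 17 (not in A, include), 18 (in A, exclude), 19 (in A, exclude), 20 (in A, exclude), 21 (in A, exclude), 22 (in A, exclude), 23 (in A, exclude)
A' = {4, 5, 17}

{4, 5, 17}


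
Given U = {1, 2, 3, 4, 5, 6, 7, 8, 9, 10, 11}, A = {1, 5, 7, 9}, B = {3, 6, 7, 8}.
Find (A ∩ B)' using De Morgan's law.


U = {1, 2, 3, 4, 5, 6, 7, 8, 9, 10, 11}
A = {1, 5, 7, 9}, B = {3, 6, 7, 8}
A ∩ B = {7}
(A ∩ B)' = U \ (A ∩ B) = {1, 2, 3, 4, 5, 6, 8, 9, 10, 11}
Verification via A' ∪ B': A' = {2, 3, 4, 6, 8, 10, 11}, B' = {1, 2, 4, 5, 9, 10, 11}
A' ∪ B' = {1, 2, 3, 4, 5, 6, 8, 9, 10, 11} ✓

{1, 2, 3, 4, 5, 6, 8, 9, 10, 11}


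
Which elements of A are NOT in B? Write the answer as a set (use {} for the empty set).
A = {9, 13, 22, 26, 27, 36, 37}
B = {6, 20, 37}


Set A = {9, 13, 22, 26, 27, 36, 37}
Set B = {6, 20, 37}
Check each element of A against B:
9 ∉ B (include), 13 ∉ B (include), 22 ∉ B (include), 26 ∉ B (include), 27 ∉ B (include), 36 ∉ B (include), 37 ∈ B
Elements of A not in B: {9, 13, 22, 26, 27, 36}

{9, 13, 22, 26, 27, 36}


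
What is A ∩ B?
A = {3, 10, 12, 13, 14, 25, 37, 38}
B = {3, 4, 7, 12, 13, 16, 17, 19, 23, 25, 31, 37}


Set A = {3, 10, 12, 13, 14, 25, 37, 38}
Set B = {3, 4, 7, 12, 13, 16, 17, 19, 23, 25, 31, 37}
A ∩ B includes only elements in both sets.
Check each element of A against B:
3 ✓, 10 ✗, 12 ✓, 13 ✓, 14 ✗, 25 ✓, 37 ✓, 38 ✗
A ∩ B = {3, 12, 13, 25, 37}

{3, 12, 13, 25, 37}


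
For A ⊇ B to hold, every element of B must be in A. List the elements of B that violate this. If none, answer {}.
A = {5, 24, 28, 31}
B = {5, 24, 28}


Set A = {5, 24, 28, 31}
Set B = {5, 24, 28}
Check each element of B against A:
5 ∈ A, 24 ∈ A, 28 ∈ A
Elements of B not in A: {}

{}


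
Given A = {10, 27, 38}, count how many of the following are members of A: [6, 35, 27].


Set A = {10, 27, 38}
Candidates: [6, 35, 27]
Check each candidate:
6 ∉ A, 35 ∉ A, 27 ∈ A
Count of candidates in A: 1

1


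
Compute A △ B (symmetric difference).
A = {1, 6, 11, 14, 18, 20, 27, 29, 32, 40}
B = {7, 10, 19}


Set A = {1, 6, 11, 14, 18, 20, 27, 29, 32, 40}
Set B = {7, 10, 19}
A △ B = (A \ B) ∪ (B \ A)
Elements in A but not B: {1, 6, 11, 14, 18, 20, 27, 29, 32, 40}
Elements in B but not A: {7, 10, 19}
A △ B = {1, 6, 7, 10, 11, 14, 18, 19, 20, 27, 29, 32, 40}

{1, 6, 7, 10, 11, 14, 18, 19, 20, 27, 29, 32, 40}


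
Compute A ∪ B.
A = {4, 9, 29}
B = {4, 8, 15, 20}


Set A = {4, 9, 29}
Set B = {4, 8, 15, 20}
A ∪ B includes all elements in either set.
Elements from A: {4, 9, 29}
Elements from B not already included: {8, 15, 20}
A ∪ B = {4, 8, 9, 15, 20, 29}

{4, 8, 9, 15, 20, 29}


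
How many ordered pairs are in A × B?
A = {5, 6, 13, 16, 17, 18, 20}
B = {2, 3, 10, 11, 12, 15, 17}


Set A = {5, 6, 13, 16, 17, 18, 20} has 7 elements.
Set B = {2, 3, 10, 11, 12, 15, 17} has 7 elements.
|A × B| = |A| × |B| = 7 × 7 = 49

49


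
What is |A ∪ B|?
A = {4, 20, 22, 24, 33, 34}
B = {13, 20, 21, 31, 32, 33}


Set A = {4, 20, 22, 24, 33, 34}, |A| = 6
Set B = {13, 20, 21, 31, 32, 33}, |B| = 6
A ∩ B = {20, 33}, |A ∩ B| = 2
|A ∪ B| = |A| + |B| - |A ∩ B| = 6 + 6 - 2 = 10

10


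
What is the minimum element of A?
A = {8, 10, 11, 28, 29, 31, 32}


Set A = {8, 10, 11, 28, 29, 31, 32}
Elements in ascending order: 8, 10, 11, 28, 29, 31, 32
The smallest element is 8.

8


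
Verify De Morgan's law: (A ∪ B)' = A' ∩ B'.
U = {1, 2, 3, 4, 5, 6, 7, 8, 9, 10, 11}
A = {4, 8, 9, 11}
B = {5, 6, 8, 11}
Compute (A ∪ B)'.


U = {1, 2, 3, 4, 5, 6, 7, 8, 9, 10, 11}
A = {4, 8, 9, 11}, B = {5, 6, 8, 11}
A ∪ B = {4, 5, 6, 8, 9, 11}
(A ∪ B)' = U \ (A ∪ B) = {1, 2, 3, 7, 10}
Verification via A' ∩ B': A' = {1, 2, 3, 5, 6, 7, 10}, B' = {1, 2, 3, 4, 7, 9, 10}
A' ∩ B' = {1, 2, 3, 7, 10} ✓

{1, 2, 3, 7, 10}


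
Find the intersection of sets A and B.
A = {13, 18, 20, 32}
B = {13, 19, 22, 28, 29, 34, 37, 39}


Set A = {13, 18, 20, 32}
Set B = {13, 19, 22, 28, 29, 34, 37, 39}
A ∩ B includes only elements in both sets.
Check each element of A against B:
13 ✓, 18 ✗, 20 ✗, 32 ✗
A ∩ B = {13}

{13}


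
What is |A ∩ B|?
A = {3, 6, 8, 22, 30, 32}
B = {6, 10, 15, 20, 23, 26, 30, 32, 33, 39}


Set A = {3, 6, 8, 22, 30, 32}
Set B = {6, 10, 15, 20, 23, 26, 30, 32, 33, 39}
A ∩ B = {6, 30, 32}
|A ∩ B| = 3

3


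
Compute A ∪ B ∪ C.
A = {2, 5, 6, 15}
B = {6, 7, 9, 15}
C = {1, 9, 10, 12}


Set A = {2, 5, 6, 15}
Set B = {6, 7, 9, 15}
Set C = {1, 9, 10, 12}
First, A ∪ B = {2, 5, 6, 7, 9, 15}
Then, (A ∪ B) ∪ C = {1, 2, 5, 6, 7, 9, 10, 12, 15}

{1, 2, 5, 6, 7, 9, 10, 12, 15}


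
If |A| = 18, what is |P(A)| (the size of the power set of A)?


The set has 18 elements.
The power set contains all possible subsets.
|P(A)| = 2^|A| = 2^18 = 262144

262144


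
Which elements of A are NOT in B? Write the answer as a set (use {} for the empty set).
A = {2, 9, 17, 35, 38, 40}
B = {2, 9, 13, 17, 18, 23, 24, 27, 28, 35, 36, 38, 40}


Set A = {2, 9, 17, 35, 38, 40}
Set B = {2, 9, 13, 17, 18, 23, 24, 27, 28, 35, 36, 38, 40}
Check each element of A against B:
2 ∈ B, 9 ∈ B, 17 ∈ B, 35 ∈ B, 38 ∈ B, 40 ∈ B
Elements of A not in B: {}

{}


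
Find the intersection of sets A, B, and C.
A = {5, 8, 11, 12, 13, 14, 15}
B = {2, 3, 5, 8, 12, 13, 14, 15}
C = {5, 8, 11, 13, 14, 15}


Set A = {5, 8, 11, 12, 13, 14, 15}
Set B = {2, 3, 5, 8, 12, 13, 14, 15}
Set C = {5, 8, 11, 13, 14, 15}
First, A ∩ B = {5, 8, 12, 13, 14, 15}
Then, (A ∩ B) ∩ C = {5, 8, 13, 14, 15}

{5, 8, 13, 14, 15}


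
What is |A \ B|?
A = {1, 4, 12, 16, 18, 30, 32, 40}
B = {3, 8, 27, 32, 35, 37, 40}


Set A = {1, 4, 12, 16, 18, 30, 32, 40}
Set B = {3, 8, 27, 32, 35, 37, 40}
A \ B = {1, 4, 12, 16, 18, 30}
|A \ B| = 6

6


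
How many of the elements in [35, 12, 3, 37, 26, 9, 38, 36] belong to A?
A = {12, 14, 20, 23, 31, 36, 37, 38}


Set A = {12, 14, 20, 23, 31, 36, 37, 38}
Candidates: [35, 12, 3, 37, 26, 9, 38, 36]
Check each candidate:
35 ∉ A, 12 ∈ A, 3 ∉ A, 37 ∈ A, 26 ∉ A, 9 ∉ A, 38 ∈ A, 36 ∈ A
Count of candidates in A: 4

4


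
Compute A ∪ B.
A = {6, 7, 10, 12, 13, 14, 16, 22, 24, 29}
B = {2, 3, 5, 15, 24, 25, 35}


Set A = {6, 7, 10, 12, 13, 14, 16, 22, 24, 29}
Set B = {2, 3, 5, 15, 24, 25, 35}
A ∪ B includes all elements in either set.
Elements from A: {6, 7, 10, 12, 13, 14, 16, 22, 24, 29}
Elements from B not already included: {2, 3, 5, 15, 25, 35}
A ∪ B = {2, 3, 5, 6, 7, 10, 12, 13, 14, 15, 16, 22, 24, 25, 29, 35}

{2, 3, 5, 6, 7, 10, 12, 13, 14, 15, 16, 22, 24, 25, 29, 35}


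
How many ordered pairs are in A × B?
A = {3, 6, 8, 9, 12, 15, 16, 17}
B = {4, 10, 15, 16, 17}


Set A = {3, 6, 8, 9, 12, 15, 16, 17} has 8 elements.
Set B = {4, 10, 15, 16, 17} has 5 elements.
|A × B| = |A| × |B| = 8 × 5 = 40

40


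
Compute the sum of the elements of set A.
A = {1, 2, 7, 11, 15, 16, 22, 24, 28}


Set A = {1, 2, 7, 11, 15, 16, 22, 24, 28}
Sum = 1 + 2 + 7 + 11 + 15 + 16 + 22 + 24 + 28 = 126

126


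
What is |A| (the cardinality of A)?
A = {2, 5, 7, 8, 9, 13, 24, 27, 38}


Set A = {2, 5, 7, 8, 9, 13, 24, 27, 38}
Listing elements: 2, 5, 7, 8, 9, 13, 24, 27, 38
Counting: 9 elements
|A| = 9

9


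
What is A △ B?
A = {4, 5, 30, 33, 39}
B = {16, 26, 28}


Set A = {4, 5, 30, 33, 39}
Set B = {16, 26, 28}
A △ B = (A \ B) ∪ (B \ A)
Elements in A but not B: {4, 5, 30, 33, 39}
Elements in B but not A: {16, 26, 28}
A △ B = {4, 5, 16, 26, 28, 30, 33, 39}

{4, 5, 16, 26, 28, 30, 33, 39}


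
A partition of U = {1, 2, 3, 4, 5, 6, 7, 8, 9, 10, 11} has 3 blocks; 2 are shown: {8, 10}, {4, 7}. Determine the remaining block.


U = {1, 2, 3, 4, 5, 6, 7, 8, 9, 10, 11}
Shown blocks: {8, 10}, {4, 7}
A partition's blocks are pairwise disjoint and cover U, so the missing block = U \ (union of shown blocks).
Union of shown blocks: {4, 7, 8, 10}
Missing block = U \ (union) = {1, 2, 3, 5, 6, 9, 11}

{1, 2, 3, 5, 6, 9, 11}


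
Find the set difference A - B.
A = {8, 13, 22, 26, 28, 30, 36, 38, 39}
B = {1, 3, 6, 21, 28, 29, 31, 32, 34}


Set A = {8, 13, 22, 26, 28, 30, 36, 38, 39}
Set B = {1, 3, 6, 21, 28, 29, 31, 32, 34}
A \ B includes elements in A that are not in B.
Check each element of A:
8 (not in B, keep), 13 (not in B, keep), 22 (not in B, keep), 26 (not in B, keep), 28 (in B, remove), 30 (not in B, keep), 36 (not in B, keep), 38 (not in B, keep), 39 (not in B, keep)
A \ B = {8, 13, 22, 26, 30, 36, 38, 39}

{8, 13, 22, 26, 30, 36, 38, 39}


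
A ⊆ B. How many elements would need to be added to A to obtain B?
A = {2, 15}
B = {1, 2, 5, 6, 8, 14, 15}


Set A = {2, 15}, |A| = 2
Set B = {1, 2, 5, 6, 8, 14, 15}, |B| = 7
Since A ⊆ B: B \ A = {1, 5, 6, 8, 14}
|B| - |A| = 7 - 2 = 5

5


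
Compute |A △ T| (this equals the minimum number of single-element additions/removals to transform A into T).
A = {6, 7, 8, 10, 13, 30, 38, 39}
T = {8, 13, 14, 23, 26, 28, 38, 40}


Set A = {6, 7, 8, 10, 13, 30, 38, 39}
Set T = {8, 13, 14, 23, 26, 28, 38, 40}
Elements to remove from A (in A, not in T): {6, 7, 10, 30, 39} → 5 removals
Elements to add to A (in T, not in A): {14, 23, 26, 28, 40} → 5 additions
Total edits = 5 + 5 = 10

10


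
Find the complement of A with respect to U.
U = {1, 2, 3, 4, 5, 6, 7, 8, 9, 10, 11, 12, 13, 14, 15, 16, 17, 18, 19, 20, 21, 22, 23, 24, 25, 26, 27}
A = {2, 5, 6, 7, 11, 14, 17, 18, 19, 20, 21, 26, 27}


Universal set U = {1, 2, 3, 4, 5, 6, 7, 8, 9, 10, 11, 12, 13, 14, 15, 16, 17, 18, 19, 20, 21, 22, 23, 24, 25, 26, 27}
Set A = {2, 5, 6, 7, 11, 14, 17, 18, 19, 20, 21, 26, 27}
A' = U \ A = elements in U but not in A
Checking each element of U:
1 (not in A, include), 2 (in A, exclude), 3 (not in A, include), 4 (not in A, include), 5 (in A, exclude), 6 (in A, exclude), 7 (in A, exclude), 8 (not in A, include), 9 (not in A, include), 10 (not in A, include), 11 (in A, exclude), 12 (not in A, include), 13 (not in A, include), 14 (in A, exclude), 15 (not in A, include), 16 (not in A, include), 17 (in A, exclude), 18 (in A, exclude), 19 (in A, exclude), 20 (in A, exclude), 21 (in A, exclude), 22 (not in A, include), 23 (not in A, include), 24 (not in A, include), 25 (not in A, include), 26 (in A, exclude), 27 (in A, exclude)
A' = {1, 3, 4, 8, 9, 10, 12, 13, 15, 16, 22, 23, 24, 25}

{1, 3, 4, 8, 9, 10, 12, 13, 15, 16, 22, 23, 24, 25}


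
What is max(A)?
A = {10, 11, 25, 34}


Set A = {10, 11, 25, 34}
Elements in ascending order: 10, 11, 25, 34
The largest element is 34.

34


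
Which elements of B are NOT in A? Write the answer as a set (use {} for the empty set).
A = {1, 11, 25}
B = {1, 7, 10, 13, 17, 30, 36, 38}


Set A = {1, 11, 25}
Set B = {1, 7, 10, 13, 17, 30, 36, 38}
Check each element of B against A:
1 ∈ A, 7 ∉ A (include), 10 ∉ A (include), 13 ∉ A (include), 17 ∉ A (include), 30 ∉ A (include), 36 ∉ A (include), 38 ∉ A (include)
Elements of B not in A: {7, 10, 13, 17, 30, 36, 38}

{7, 10, 13, 17, 30, 36, 38}


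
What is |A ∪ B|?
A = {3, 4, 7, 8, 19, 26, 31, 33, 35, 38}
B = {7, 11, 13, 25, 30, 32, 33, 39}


Set A = {3, 4, 7, 8, 19, 26, 31, 33, 35, 38}, |A| = 10
Set B = {7, 11, 13, 25, 30, 32, 33, 39}, |B| = 8
A ∩ B = {7, 33}, |A ∩ B| = 2
|A ∪ B| = |A| + |B| - |A ∩ B| = 10 + 8 - 2 = 16

16


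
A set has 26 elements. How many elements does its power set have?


The set has 26 elements.
The power set contains all possible subsets.
|P(A)| = 2^|A| = 2^26 = 67108864

67108864


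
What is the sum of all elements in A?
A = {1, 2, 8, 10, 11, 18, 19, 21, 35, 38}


Set A = {1, 2, 8, 10, 11, 18, 19, 21, 35, 38}
Sum = 1 + 2 + 8 + 10 + 11 + 18 + 19 + 21 + 35 + 38 = 163

163


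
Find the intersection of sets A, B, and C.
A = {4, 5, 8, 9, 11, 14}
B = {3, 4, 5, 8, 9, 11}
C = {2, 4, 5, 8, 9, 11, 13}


Set A = {4, 5, 8, 9, 11, 14}
Set B = {3, 4, 5, 8, 9, 11}
Set C = {2, 4, 5, 8, 9, 11, 13}
First, A ∩ B = {4, 5, 8, 9, 11}
Then, (A ∩ B) ∩ C = {4, 5, 8, 9, 11}

{4, 5, 8, 9, 11}


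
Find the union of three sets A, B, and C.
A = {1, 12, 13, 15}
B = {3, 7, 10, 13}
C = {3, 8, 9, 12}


Set A = {1, 12, 13, 15}
Set B = {3, 7, 10, 13}
Set C = {3, 8, 9, 12}
First, A ∪ B = {1, 3, 7, 10, 12, 13, 15}
Then, (A ∪ B) ∪ C = {1, 3, 7, 8, 9, 10, 12, 13, 15}

{1, 3, 7, 8, 9, 10, 12, 13, 15}


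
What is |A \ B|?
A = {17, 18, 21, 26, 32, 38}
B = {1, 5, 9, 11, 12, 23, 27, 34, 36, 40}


Set A = {17, 18, 21, 26, 32, 38}
Set B = {1, 5, 9, 11, 12, 23, 27, 34, 36, 40}
A \ B = {17, 18, 21, 26, 32, 38}
|A \ B| = 6

6


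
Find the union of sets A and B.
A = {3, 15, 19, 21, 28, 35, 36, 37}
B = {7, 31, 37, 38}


Set A = {3, 15, 19, 21, 28, 35, 36, 37}
Set B = {7, 31, 37, 38}
A ∪ B includes all elements in either set.
Elements from A: {3, 15, 19, 21, 28, 35, 36, 37}
Elements from B not already included: {7, 31, 38}
A ∪ B = {3, 7, 15, 19, 21, 28, 31, 35, 36, 37, 38}

{3, 7, 15, 19, 21, 28, 31, 35, 36, 37, 38}


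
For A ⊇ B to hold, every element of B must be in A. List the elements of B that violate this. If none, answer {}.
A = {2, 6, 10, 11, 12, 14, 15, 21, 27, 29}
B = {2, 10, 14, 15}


Set A = {2, 6, 10, 11, 12, 14, 15, 21, 27, 29}
Set B = {2, 10, 14, 15}
Check each element of B against A:
2 ∈ A, 10 ∈ A, 14 ∈ A, 15 ∈ A
Elements of B not in A: {}

{}


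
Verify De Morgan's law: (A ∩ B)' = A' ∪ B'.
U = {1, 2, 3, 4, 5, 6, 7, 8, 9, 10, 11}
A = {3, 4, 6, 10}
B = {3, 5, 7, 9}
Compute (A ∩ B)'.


U = {1, 2, 3, 4, 5, 6, 7, 8, 9, 10, 11}
A = {3, 4, 6, 10}, B = {3, 5, 7, 9}
A ∩ B = {3}
(A ∩ B)' = U \ (A ∩ B) = {1, 2, 4, 5, 6, 7, 8, 9, 10, 11}
Verification via A' ∪ B': A' = {1, 2, 5, 7, 8, 9, 11}, B' = {1, 2, 4, 6, 8, 10, 11}
A' ∪ B' = {1, 2, 4, 5, 6, 7, 8, 9, 10, 11} ✓

{1, 2, 4, 5, 6, 7, 8, 9, 10, 11}


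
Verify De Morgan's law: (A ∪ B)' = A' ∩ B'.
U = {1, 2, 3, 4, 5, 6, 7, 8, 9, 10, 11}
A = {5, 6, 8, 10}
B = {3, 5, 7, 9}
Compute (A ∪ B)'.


U = {1, 2, 3, 4, 5, 6, 7, 8, 9, 10, 11}
A = {5, 6, 8, 10}, B = {3, 5, 7, 9}
A ∪ B = {3, 5, 6, 7, 8, 9, 10}
(A ∪ B)' = U \ (A ∪ B) = {1, 2, 4, 11}
Verification via A' ∩ B': A' = {1, 2, 3, 4, 7, 9, 11}, B' = {1, 2, 4, 6, 8, 10, 11}
A' ∩ B' = {1, 2, 4, 11} ✓

{1, 2, 4, 11}


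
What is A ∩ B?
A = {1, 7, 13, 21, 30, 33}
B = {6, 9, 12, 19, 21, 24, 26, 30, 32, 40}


Set A = {1, 7, 13, 21, 30, 33}
Set B = {6, 9, 12, 19, 21, 24, 26, 30, 32, 40}
A ∩ B includes only elements in both sets.
Check each element of A against B:
1 ✗, 7 ✗, 13 ✗, 21 ✓, 30 ✓, 33 ✗
A ∩ B = {21, 30}

{21, 30}
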